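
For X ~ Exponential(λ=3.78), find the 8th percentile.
0.0221

We have X ~ Exponential(λ=3.78).

We want to find x such that P(X ≤ x) = 0.08.

This is the 8th percentile, which means 8% of values fall below this point.

Using the inverse CDF (quantile function):
x = F⁻¹(0.08) = 0.0221

Verification: P(X ≤ 0.0221) = 0.08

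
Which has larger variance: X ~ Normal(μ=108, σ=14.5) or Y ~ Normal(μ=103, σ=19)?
Y has larger variance (361.0000 > 210.2500)

Compute the variance for each distribution:

X ~ Normal(μ=108, σ=14.5):
Var(X) = 210.2500

Y ~ Normal(μ=103, σ=19):
Var(Y) = 361.0000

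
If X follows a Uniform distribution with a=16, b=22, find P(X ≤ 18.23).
0.371667

We have X ~ Uniform(a=16, b=22).

The CDF gives us P(X ≤ k).

Using the CDF:
P(X ≤ 18.23) = 0.371667

This means there's approximately a 37.2% chance that X is at most 18.23.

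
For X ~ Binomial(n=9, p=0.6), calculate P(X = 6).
0.250823

We have X ~ Binomial(n=9, p=0.6).

For a Binomial distribution, the PMF gives us the probability of each outcome.

Using the PMF formula:
P(X = 6) = 0.250823

Rounded to 4 decimal places: 0.2508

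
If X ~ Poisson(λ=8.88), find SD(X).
2.9799

We have X ~ Poisson(λ=8.88).

For a Poisson distribution with λ=8.88:
σ = √Var(X) = 2.9799

The standard deviation is the square root of the variance.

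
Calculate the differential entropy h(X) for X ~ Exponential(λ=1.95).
0.3322 nats

We have X ~ Exponential(λ=1.95).

The differential entropy measures the uncertainty or information content of the distribution.

For an Exponential distribution with λ=1.95:
h(X) = 0.3322 nats

(In bits, this would be 0.4792 bits.)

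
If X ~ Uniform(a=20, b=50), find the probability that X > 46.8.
0.106667

We have X ~ Uniform(a=20, b=50).

P(X > 46.8) = 1 - P(X ≤ 46.8)
                = 1 - F(46.8)
                = 1 - 0.893333
                = 0.106667

So there's approximately a 10.7% chance that X exceeds 46.8.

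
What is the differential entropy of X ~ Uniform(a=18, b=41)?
3.1355 nats

We have X ~ Uniform(a=18, b=41).

The differential entropy measures the uncertainty or information content of the distribution.

For a Uniform distribution with a=18, b=41:
h(X) = 3.1355 nats

(In bits, this would be 4.5236 bits.)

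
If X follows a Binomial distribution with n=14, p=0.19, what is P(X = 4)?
0.158598

We have X ~ Binomial(n=14, p=0.19).

For a Binomial distribution, the PMF gives us the probability of each outcome.

Using the PMF formula:
P(X = 4) = 0.158598

Rounded to 4 decimal places: 0.1586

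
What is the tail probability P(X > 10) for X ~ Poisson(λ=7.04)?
0.101384

We have X ~ Poisson(λ=7.04).

P(X > 10) = 1 - P(X ≤ 10)
                = 1 - F(10)
                = 1 - 0.898616
                = 0.101384

So there's approximately a 10.1% chance that X exceeds 10.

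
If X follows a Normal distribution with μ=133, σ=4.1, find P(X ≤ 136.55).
0.806715

We have X ~ Normal(μ=133, σ=4.1).

The CDF gives us P(X ≤ k).

Using the CDF:
P(X ≤ 136.55) = 0.806715

This means there's approximately a 80.7% chance that X is at most 136.55.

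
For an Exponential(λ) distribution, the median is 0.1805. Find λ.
λ = 3.8402

For X ~ Exponential(λ), the CDF is F(x) = 1 - e^(-λx).
The median m satisfies F(m) = 0.5:
1 - e^(-λm) = 0.5
e^(-λm) = 0.5
λm = ln(2)
m = ln(2) / λ

Given m = 0.1805:
λ = ln(2) / 0.1805 = 0.693147 / 0.1805 = 3.8402

Verification: ln(2) / 3.8402 = 0.1805 ✓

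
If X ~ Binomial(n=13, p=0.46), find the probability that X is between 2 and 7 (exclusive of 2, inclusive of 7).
0.778450

We have X ~ Binomial(n=13, p=0.46).

To find P(2 < X ≤ 7), we use:
P(2 < X ≤ 7) = P(X ≤ 7) - P(X ≤ 2)
                 = F(7) - F(2)
                 = 0.801250 - 0.022799
                 = 0.778450

So there's approximately a 77.8% chance that X falls in this range.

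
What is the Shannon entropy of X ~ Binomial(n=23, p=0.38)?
2.2627 nats

We have X ~ Binomial(n=23, p=0.38).

The Shannon entropy measures the uncertainty or information content of the distribution.

For a Binomial distribution with n=23, p=0.38:
H(X) = 2.2627 nats

(In bits, this would be 3.2644 bits.)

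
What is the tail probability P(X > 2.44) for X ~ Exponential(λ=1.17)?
0.057567

We have X ~ Exponential(λ=1.17).

P(X > 2.44) = 1 - P(X ≤ 2.44)
                = 1 - F(2.44)
                = 1 - 0.942433
                = 0.057567

So there's approximately a 5.8% chance that X exceeds 2.44.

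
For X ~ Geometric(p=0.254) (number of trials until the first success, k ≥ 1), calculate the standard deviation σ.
3.4004

We have X ~ Geometric(p=0.254) (number of trials until the first success, k ≥ 1).

For a Geometric distribution with p=0.254 (number of trials until the first success, k ≥ 1):
σ = √Var(X) = 3.4004

The standard deviation is the square root of the variance.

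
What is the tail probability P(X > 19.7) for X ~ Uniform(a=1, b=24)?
0.186957

We have X ~ Uniform(a=1, b=24).

P(X > 19.7) = 1 - P(X ≤ 19.7)
                = 1 - F(19.7)
                = 1 - 0.813043
                = 0.186957

So there's approximately a 18.7% chance that X exceeds 19.7.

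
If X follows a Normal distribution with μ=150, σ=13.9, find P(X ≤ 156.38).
0.676880

We have X ~ Normal(μ=150, σ=13.9).

The CDF gives us P(X ≤ k).

Using the CDF:
P(X ≤ 156.38) = 0.676880

This means there's approximately a 67.7% chance that X is at most 156.38.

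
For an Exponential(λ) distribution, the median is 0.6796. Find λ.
λ = 1.0199

For X ~ Exponential(λ), the CDF is F(x) = 1 - e^(-λx).
The median m satisfies F(m) = 0.5:
1 - e^(-λm) = 0.5
e^(-λm) = 0.5
λm = ln(2)
m = ln(2) / λ

Given m = 0.6796:
λ = ln(2) / 0.6796 = 0.693147 / 0.6796 = 1.0199

Verification: ln(2) / 1.0199 = 0.6796 ✓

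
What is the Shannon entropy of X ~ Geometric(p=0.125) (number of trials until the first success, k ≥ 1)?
3.0142 nats

We have X ~ Geometric(p=0.125) (number of trials until the first success, k ≥ 1).

The Shannon entropy measures the uncertainty or information content of the distribution.

For a Geometric distribution with p=0.125 (number of trials until the first success, k ≥ 1):
H(X) = 3.0142 nats

(In bits, this would be 4.3485 bits.)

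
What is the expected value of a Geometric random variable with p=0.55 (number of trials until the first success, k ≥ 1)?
1.8182

We have X ~ Geometric(p=0.55) (number of trials until the first success, k ≥ 1).

For a Geometric distribution with p=0.55 (number of trials until the first success, k ≥ 1):
E[X] = 1.8182

This is the expected (average) value of X.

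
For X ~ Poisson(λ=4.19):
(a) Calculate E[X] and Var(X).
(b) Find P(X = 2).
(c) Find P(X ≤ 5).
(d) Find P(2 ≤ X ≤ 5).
(a) E[X] = 4.1900, Var(X) = 4.1900
(b) P(X = 2) = 0.132955
(c) P(X ≤ 5) = 0.754774
(d) P(2 ≤ X ≤ 5) = 0.676165

We have X ~ Poisson(λ=4.19).

(a) Moments:
E[X] = 4.1900
Var(X) = 4.1900
σ = √Var(X) = 2.0469

(b) Point probability using PMF:
P(X = 2) = 0.132955

(c) Cumulative probability using CDF:
P(X ≤ 5) = F(5) = 0.754774

(d) Range probability:
P(2 ≤ X ≤ 5) = P(X ≤ 5) - P(X ≤ 1)
                   = F(5) - F(1)
                   = 0.754774 - 0.078609
                   = 0.676165

This means approximately 67.6% of outcomes fall in the interval [2, 5].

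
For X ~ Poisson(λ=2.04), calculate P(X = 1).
0.265259

We have X ~ Poisson(λ=2.04).

For a Poisson distribution, the PMF gives us the probability of each outcome.

Using the PMF formula:
P(X = 1) = 0.265259

Rounded to 4 decimal places: 0.2653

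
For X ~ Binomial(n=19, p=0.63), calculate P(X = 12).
0.186993

We have X ~ Binomial(n=19, p=0.63).

For a Binomial distribution, the PMF gives us the probability of each outcome.

Using the PMF formula:
P(X = 12) = 0.186993

Rounded to 4 decimal places: 0.1870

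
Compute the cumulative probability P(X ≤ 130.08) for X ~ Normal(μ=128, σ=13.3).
0.562138

We have X ~ Normal(μ=128, σ=13.3).

The CDF gives us P(X ≤ k).

Using the CDF:
P(X ≤ 130.08) = 0.562138

This means there's approximately a 56.2% chance that X is at most 130.08.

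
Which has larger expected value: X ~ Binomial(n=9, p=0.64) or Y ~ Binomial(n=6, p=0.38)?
X has larger mean (5.7600 > 2.2800)

Compute the expected value for each distribution:

X ~ Binomial(n=9, p=0.64):
E[X] = 5.7600

Y ~ Binomial(n=6, p=0.38):
E[Y] = 2.2800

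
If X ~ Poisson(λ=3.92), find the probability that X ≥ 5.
0.355538

We have X ~ Poisson(λ=3.92).

For discrete distributions, P(X ≥ 5) = 1 - P(X ≤ 4).

P(X ≤ 4) = 0.644462
P(X ≥ 5) = 1 - 0.644462 = 0.355538

So there's approximately a 35.6% chance that X is at least 5.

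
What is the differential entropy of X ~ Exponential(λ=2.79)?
-0.0260 nats

We have X ~ Exponential(λ=2.79).

The differential entropy measures the uncertainty or information content of the distribution.

For an Exponential distribution with λ=2.79:
h(X) = -0.0260 nats

(In bits, this would be -0.0376 bits.)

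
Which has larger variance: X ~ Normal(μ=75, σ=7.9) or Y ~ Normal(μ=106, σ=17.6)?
Y has larger variance (309.7600 > 62.4100)

Compute the variance for each distribution:

X ~ Normal(μ=75, σ=7.9):
Var(X) = 62.4100

Y ~ Normal(μ=106, σ=17.6):
Var(Y) = 309.7600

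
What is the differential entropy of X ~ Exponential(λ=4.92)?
-0.5933 nats

We have X ~ Exponential(λ=4.92).

The differential entropy measures the uncertainty or information content of the distribution.

For an Exponential distribution with λ=4.92:
h(X) = -0.5933 nats

(In bits, this would be -0.8560 bits.)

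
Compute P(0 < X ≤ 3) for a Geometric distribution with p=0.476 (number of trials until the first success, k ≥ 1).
0.856122

We have X ~ Geometric(p=0.476) (number of trials until the first success, k ≥ 1).

To find P(0 < X ≤ 3), we use:
P(0 < X ≤ 3) = P(X ≤ 3) - P(X ≤ 0)
                 = F(3) - F(0)
                 = 0.856122 - 0.000000
                 = 0.856122

So there's approximately a 85.6% chance that X falls in this range.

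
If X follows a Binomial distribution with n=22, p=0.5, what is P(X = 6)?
0.017789

We have X ~ Binomial(n=22, p=0.5).

For a Binomial distribution, the PMF gives us the probability of each outcome.

Using the PMF formula:
P(X = 6) = 0.017789

Rounded to 4 decimal places: 0.0178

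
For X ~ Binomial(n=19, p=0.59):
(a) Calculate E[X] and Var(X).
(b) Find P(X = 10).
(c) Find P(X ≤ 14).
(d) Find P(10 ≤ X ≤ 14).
(a) E[X] = 11.2100, Var(X) = 4.5961
(b) P(X = 10) = 0.154576
(c) P(X ≤ 14) = 0.941295
(d) P(10 ≤ X ≤ 14) = 0.729894

We have X ~ Binomial(n=19, p=0.59).

(a) Moments:
E[X] = 11.2100
Var(X) = 4.5961
σ = √Var(X) = 2.1439

(b) Point probability using PMF:
P(X = 10) = 0.154576

(c) Cumulative probability using CDF:
P(X ≤ 14) = F(14) = 0.941295

(d) Range probability:
P(10 ≤ X ≤ 14) = P(X ≤ 14) - P(X ≤ 9)
                   = F(14) - F(9)
                   = 0.941295 - 0.211400
                   = 0.729894

This means approximately 73.0% of outcomes fall in the interval [10, 14].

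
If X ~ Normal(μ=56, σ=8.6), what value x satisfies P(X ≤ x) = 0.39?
53.5979

We have X ~ Normal(μ=56, σ=8.6).

We want to find x such that P(X ≤ x) = 0.39.

This is the 39th percentile, which means 39% of values fall below this point.

Using the inverse CDF (quantile function):
x = F⁻¹(0.39) = 53.5979

Verification: P(X ≤ 53.5979) = 0.39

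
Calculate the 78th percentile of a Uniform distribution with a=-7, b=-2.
-3.1000

We have X ~ Uniform(a=-7, b=-2).

We want to find x such that P(X ≤ x) = 0.78.

This is the 78th percentile, which means 78% of values fall below this point.

Using the inverse CDF (quantile function):
x = F⁻¹(0.78) = -3.1000

Verification: P(X ≤ -3.1000) = 0.78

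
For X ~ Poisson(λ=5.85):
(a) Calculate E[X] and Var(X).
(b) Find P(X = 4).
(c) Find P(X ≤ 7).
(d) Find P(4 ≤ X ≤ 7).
(a) E[X] = 5.8500, Var(X) = 5.8500
(b) P(X = 4) = 0.140537
(c) P(X ≤ 7) = 0.764360
(d) P(4 ≤ X ≤ 7) = 0.599261

We have X ~ Poisson(λ=5.85).

(a) Moments:
E[X] = 5.8500
Var(X) = 5.8500
σ = √Var(X) = 2.4187

(b) Point probability using PMF:
P(X = 4) = 0.140537

(c) Cumulative probability using CDF:
P(X ≤ 7) = F(7) = 0.764360

(d) Range probability:
P(4 ≤ X ≤ 7) = P(X ≤ 7) - P(X ≤ 3)
                   = F(7) - F(3)
                   = 0.764360 - 0.165099
                   = 0.599261

This means approximately 59.9% of outcomes fall in the interval [4, 7].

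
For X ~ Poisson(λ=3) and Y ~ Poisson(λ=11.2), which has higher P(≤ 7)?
X has higher probability (P(X ≤ 7) = 0.9881 > P(Y ≤ 7) = 0.1307)

Compute P(≤ 7) for each distribution:

X ~ Poisson(λ=3):
P(X ≤ 7) = 0.9881

Y ~ Poisson(λ=11.2):
P(Y ≤ 7) = 0.1307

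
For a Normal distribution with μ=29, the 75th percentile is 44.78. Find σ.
σ = 23.3955

For X ~ Normal(μ, σ), the p-th percentile satisfies x = μ + z_p × σ,
where z_p = Φ⁻¹(p) is the standard normal quantile.

Step 1: z_{0.75} = Φ⁻¹(0.75) = 0.6745

Step 2: Solve for σ:
44.78 = 29 + 0.6745 × σ
σ = (44.78 - 29) / 0.6745
σ = 15.78 / 0.6745
σ = 23.3955

Verification: μ + z × σ = 29 + 0.6745 × 23.3955 = 44.78 ✓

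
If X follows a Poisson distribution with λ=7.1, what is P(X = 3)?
0.049219

We have X ~ Poisson(λ=7.1).

For a Poisson distribution, the PMF gives us the probability of each outcome.

Using the PMF formula:
P(X = 3) = 0.049219

Rounded to 4 decimal places: 0.0492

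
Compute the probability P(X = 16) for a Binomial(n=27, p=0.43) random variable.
0.036756

We have X ~ Binomial(n=27, p=0.43).

For a Binomial distribution, the PMF gives us the probability of each outcome.

Using the PMF formula:
P(X = 16) = 0.036756

Rounded to 4 decimal places: 0.0368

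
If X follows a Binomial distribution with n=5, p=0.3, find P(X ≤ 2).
0.836920

We have X ~ Binomial(n=5, p=0.3).

The CDF gives us P(X ≤ k).

Using the CDF:
P(X ≤ 2) = 0.836920

This means there's approximately a 83.7% chance that X is at most 2.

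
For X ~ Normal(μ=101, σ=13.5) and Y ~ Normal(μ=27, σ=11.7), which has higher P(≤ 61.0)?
Y has higher probability (P(Y ≤ 61.0) = 0.9982 > P(X ≤ 61.0) = 0.0015)

Compute P(≤ 61.0) for each distribution:

X ~ Normal(μ=101, σ=13.5):
P(X ≤ 61.0) = 0.0015

Y ~ Normal(μ=27, σ=11.7):
P(Y ≤ 61.0) = 0.9982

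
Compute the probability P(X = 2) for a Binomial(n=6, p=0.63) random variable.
0.111578

We have X ~ Binomial(n=6, p=0.63).

For a Binomial distribution, the PMF gives us the probability of each outcome.

Using the PMF formula:
P(X = 2) = 0.111578

Rounded to 4 decimal places: 0.1116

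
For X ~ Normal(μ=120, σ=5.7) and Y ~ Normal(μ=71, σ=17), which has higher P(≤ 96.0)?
Y has higher probability (P(Y ≤ 96.0) = 0.9293 > P(X ≤ 96.0) = 0.0000)

Compute P(≤ 96.0) for each distribution:

X ~ Normal(μ=120, σ=5.7):
P(X ≤ 96.0) = 0.0000

Y ~ Normal(μ=71, σ=17):
P(Y ≤ 96.0) = 0.9293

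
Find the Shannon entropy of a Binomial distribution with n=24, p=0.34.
2.2589 nats

We have X ~ Binomial(n=24, p=0.34).

The Shannon entropy measures the uncertainty or information content of the distribution.

For a Binomial distribution with n=24, p=0.34:
H(X) = 2.2589 nats

(In bits, this would be 3.2589 bits.)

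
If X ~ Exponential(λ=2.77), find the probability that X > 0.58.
0.200568

We have X ~ Exponential(λ=2.77).

P(X > 0.58) = 1 - P(X ≤ 0.58)
                = 1 - F(0.58)
                = 1 - 0.799432
                = 0.200568

So there's approximately a 20.1% chance that X exceeds 0.58.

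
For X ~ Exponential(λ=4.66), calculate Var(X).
0.0460

We have X ~ Exponential(λ=4.66).

For an Exponential distribution with λ=4.66:
Var(X) = 0.0460

The variance measures the spread of the distribution around the mean.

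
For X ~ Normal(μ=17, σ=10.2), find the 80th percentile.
25.5845

We have X ~ Normal(μ=17, σ=10.2).

We want to find x such that P(X ≤ x) = 0.8.

This is the 80th percentile, which means 80% of values fall below this point.

Using the inverse CDF (quantile function):
x = F⁻¹(0.8) = 25.5845

Verification: P(X ≤ 25.5845) = 0.8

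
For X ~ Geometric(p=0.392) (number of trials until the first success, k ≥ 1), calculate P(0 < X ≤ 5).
0.916916

We have X ~ Geometric(p=0.392) (number of trials until the first success, k ≥ 1).

To find P(0 < X ≤ 5), we use:
P(0 < X ≤ 5) = P(X ≤ 5) - P(X ≤ 0)
                 = F(5) - F(0)
                 = 0.916916 - 0.000000
                 = 0.916916

So there's approximately a 91.7% chance that X falls in this range.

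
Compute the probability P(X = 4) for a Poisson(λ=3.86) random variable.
0.194877

We have X ~ Poisson(λ=3.86).

For a Poisson distribution, the PMF gives us the probability of each outcome.

Using the PMF formula:
P(X = 4) = 0.194877

Rounded to 4 decimal places: 0.1949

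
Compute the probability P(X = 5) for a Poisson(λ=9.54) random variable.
0.047358

We have X ~ Poisson(λ=9.54).

For a Poisson distribution, the PMF gives us the probability of each outcome.

Using the PMF formula:
P(X = 5) = 0.047358

Rounded to 4 decimal places: 0.0474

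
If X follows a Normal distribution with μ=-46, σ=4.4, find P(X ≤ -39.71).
0.923576

We have X ~ Normal(μ=-46, σ=4.4).

The CDF gives us P(X ≤ k).

Using the CDF:
P(X ≤ -39.71) = 0.923576

This means there's approximately a 92.4% chance that X is at most -39.71.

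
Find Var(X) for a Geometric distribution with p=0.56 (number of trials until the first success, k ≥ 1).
1.4031

We have X ~ Geometric(p=0.56) (number of trials until the first success, k ≥ 1).

For a Geometric distribution with p=0.56 (number of trials until the first success, k ≥ 1):
Var(X) = 1.4031

The variance measures the spread of the distribution around the mean.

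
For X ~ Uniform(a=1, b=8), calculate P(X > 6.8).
0.171429

We have X ~ Uniform(a=1, b=8).

P(X > 6.8) = 1 - P(X ≤ 6.8)
                = 1 - F(6.8)
                = 1 - 0.828571
                = 0.171429

So there's approximately a 17.1% chance that X exceeds 6.8.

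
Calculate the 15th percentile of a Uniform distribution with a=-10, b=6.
-7.6000

We have X ~ Uniform(a=-10, b=6).

We want to find x such that P(X ≤ x) = 0.15.

This is the 15th percentile, which means 15% of values fall below this point.

Using the inverse CDF (quantile function):
x = F⁻¹(0.15) = -7.6000

Verification: P(X ≤ -7.6000) = 0.15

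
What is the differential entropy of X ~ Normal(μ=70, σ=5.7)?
3.1594 nats

We have X ~ Normal(μ=70, σ=5.7).

The differential entropy measures the uncertainty or information content of the distribution.

For a Normal distribution with μ=70, σ=5.7:
h(X) = 3.1594 nats

(In bits, this would be 4.5581 bits.)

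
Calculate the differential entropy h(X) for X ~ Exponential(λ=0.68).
1.3857 nats

We have X ~ Exponential(λ=0.68).

The differential entropy measures the uncertainty or information content of the distribution.

For an Exponential distribution with λ=0.68:
h(X) = 1.3857 nats

(In bits, this would be 1.9991 bits.)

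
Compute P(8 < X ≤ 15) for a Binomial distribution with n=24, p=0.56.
0.779277

We have X ~ Binomial(n=24, p=0.56).

To find P(8 < X ≤ 15), we use:
P(8 < X ≤ 15) = P(X ≤ 15) - P(X ≤ 8)
                 = F(15) - F(8)
                 = 0.800576 - 0.021299
                 = 0.779277

So there's approximately a 77.9% chance that X falls in this range.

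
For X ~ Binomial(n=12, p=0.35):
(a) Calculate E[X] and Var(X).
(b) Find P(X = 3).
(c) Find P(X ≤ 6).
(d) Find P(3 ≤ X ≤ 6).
(a) E[X] = 4.2000, Var(X) = 2.7300
(b) P(X = 3) = 0.195365
(c) P(X ≤ 6) = 0.915368
(d) P(3 ≤ X ≤ 6) = 0.764080

We have X ~ Binomial(n=12, p=0.35).

(a) Moments:
E[X] = 4.2000
Var(X) = 2.7300
σ = √Var(X) = 1.6523

(b) Point probability using PMF:
P(X = 3) = 0.195365

(c) Cumulative probability using CDF:
P(X ≤ 6) = F(6) = 0.915368

(d) Range probability:
P(3 ≤ X ≤ 6) = P(X ≤ 6) - P(X ≤ 2)
                   = F(6) - F(2)
                   = 0.915368 - 0.151288
                   = 0.764080

This means approximately 76.4% of outcomes fall in the interval [3, 6].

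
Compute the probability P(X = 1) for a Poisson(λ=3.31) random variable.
0.120869

We have X ~ Poisson(λ=3.31).

For a Poisson distribution, the PMF gives us the probability of each outcome.

Using the PMF formula:
P(X = 1) = 0.120869

Rounded to 4 decimal places: 0.1209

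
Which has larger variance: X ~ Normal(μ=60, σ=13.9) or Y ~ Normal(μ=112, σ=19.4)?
Y has larger variance (376.3600 > 193.2100)

Compute the variance for each distribution:

X ~ Normal(μ=60, σ=13.9):
Var(X) = 193.2100

Y ~ Normal(μ=112, σ=19.4):
Var(Y) = 376.3600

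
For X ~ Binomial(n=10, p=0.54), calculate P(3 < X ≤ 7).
0.797025

We have X ~ Binomial(n=10, p=0.54).

To find P(3 < X ≤ 7), we use:
P(3 < X ≤ 7) = P(X ≤ 7) - P(X ≤ 3)
                 = F(7) - F(3)
                 = 0.911086 - 0.114061
                 = 0.797025

So there's approximately a 79.7% chance that X falls in this range.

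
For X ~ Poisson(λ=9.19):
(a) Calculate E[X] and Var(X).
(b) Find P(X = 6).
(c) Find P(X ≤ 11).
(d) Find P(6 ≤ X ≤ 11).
(a) E[X] = 9.1900, Var(X) = 9.1900
(b) P(X = 6) = 0.085387
(c) P(X ≤ 11) = 0.784195
(d) P(6 ≤ X ≤ 11) = 0.679565

We have X ~ Poisson(λ=9.19).

(a) Moments:
E[X] = 9.1900
Var(X) = 9.1900
σ = √Var(X) = 3.0315

(b) Point probability using PMF:
P(X = 6) = 0.085387

(c) Cumulative probability using CDF:
P(X ≤ 11) = F(11) = 0.784195

(d) Range probability:
P(6 ≤ X ≤ 11) = P(X ≤ 11) - P(X ≤ 5)
                   = F(11) - F(5)
                   = 0.784195 - 0.104630
                   = 0.679565

This means approximately 68.0% of outcomes fall in the interval [6, 11].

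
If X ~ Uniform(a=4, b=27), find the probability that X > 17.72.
0.403478

We have X ~ Uniform(a=4, b=27).

P(X > 17.72) = 1 - P(X ≤ 17.72)
                = 1 - F(17.72)
                = 1 - 0.596522
                = 0.403478

So there's approximately a 40.3% chance that X exceeds 17.72.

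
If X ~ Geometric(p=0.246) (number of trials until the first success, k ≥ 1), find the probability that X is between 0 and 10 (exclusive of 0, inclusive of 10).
0.940610

We have X ~ Geometric(p=0.246) (number of trials until the first success, k ≥ 1).

To find P(0 < X ≤ 10), we use:
P(0 < X ≤ 10) = P(X ≤ 10) - P(X ≤ 0)
                 = F(10) - F(0)
                 = 0.940610 - 0.000000
                 = 0.940610

So there's approximately a 94.1% chance that X falls in this range.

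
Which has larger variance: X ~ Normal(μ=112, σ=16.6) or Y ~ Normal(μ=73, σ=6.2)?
X has larger variance (275.5600 > 38.4400)

Compute the variance for each distribution:

X ~ Normal(μ=112, σ=16.6):
Var(X) = 275.5600

Y ~ Normal(μ=73, σ=6.2):
Var(Y) = 38.4400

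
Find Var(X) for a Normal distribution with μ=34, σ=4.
16.0000

We have X ~ Normal(μ=34, σ=4).

For a Normal distribution with μ=34, σ=4:
Var(X) = 16.0000

The variance measures the spread of the distribution around the mean.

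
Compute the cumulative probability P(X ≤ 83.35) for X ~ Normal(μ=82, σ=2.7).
0.691462

We have X ~ Normal(μ=82, σ=2.7).

The CDF gives us P(X ≤ k).

Using the CDF:
P(X ≤ 83.35) = 0.691462

This means there's approximately a 69.1% chance that X is at most 83.35.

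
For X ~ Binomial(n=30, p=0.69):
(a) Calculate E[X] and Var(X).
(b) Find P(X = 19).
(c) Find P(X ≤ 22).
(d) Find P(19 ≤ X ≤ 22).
(a) E[X] = 20.7000, Var(X) = 6.4170
(b) P(X = 19) = 0.120371
(c) P(X ≤ 22) = 0.757007
(d) P(19 ≤ X ≤ 22) = 0.566128

We have X ~ Binomial(n=30, p=0.69).

(a) Moments:
E[X] = 20.7000
Var(X) = 6.4170
σ = √Var(X) = 2.5332

(b) Point probability using PMF:
P(X = 19) = 0.120371

(c) Cumulative probability using CDF:
P(X ≤ 22) = F(22) = 0.757007

(d) Range probability:
P(19 ≤ X ≤ 22) = P(X ≤ 22) - P(X ≤ 18)
                   = F(22) - F(18)
                   = 0.757007 - 0.190879
                   = 0.566128

This means approximately 56.6% of outcomes fall in the interval [19, 22].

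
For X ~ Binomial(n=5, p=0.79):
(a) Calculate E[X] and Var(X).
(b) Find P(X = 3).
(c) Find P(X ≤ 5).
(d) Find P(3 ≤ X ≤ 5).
(a) E[X] = 3.9500, Var(X) = 0.8295
(b) P(X = 3) = 0.217430
(c) P(X ≤ 5) = 1.000000
(d) P(3 ≤ X ≤ 5) = 0.934112

We have X ~ Binomial(n=5, p=0.79).

(a) Moments:
E[X] = 3.9500
Var(X) = 0.8295
σ = √Var(X) = 0.9108

(b) Point probability using PMF:
P(X = 3) = 0.217430

(c) Cumulative probability using CDF:
P(X ≤ 5) = F(5) = 1.000000

(d) Range probability:
P(3 ≤ X ≤ 5) = P(X ≤ 5) - P(X ≤ 2)
                   = F(5) - F(2)
                   = 1.000000 - 0.065888
                   = 0.934112

This means approximately 93.4% of outcomes fall in the interval [3, 5].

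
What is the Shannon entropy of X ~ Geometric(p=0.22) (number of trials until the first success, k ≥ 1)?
2.3950 nats

We have X ~ Geometric(p=0.22) (number of trials until the first success, k ≥ 1).

The Shannon entropy measures the uncertainty or information content of the distribution.

For a Geometric distribution with p=0.22 (number of trials until the first success, k ≥ 1):
H(X) = 2.3950 nats

(In bits, this would be 3.4553 bits.)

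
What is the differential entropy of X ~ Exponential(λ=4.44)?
-0.4907 nats

We have X ~ Exponential(λ=4.44).

The differential entropy measures the uncertainty or information content of the distribution.

For an Exponential distribution with λ=4.44:
h(X) = -0.4907 nats

(In bits, this would be -0.7079 bits.)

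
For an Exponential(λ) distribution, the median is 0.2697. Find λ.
λ = 2.5701

For X ~ Exponential(λ), the CDF is F(x) = 1 - e^(-λx).
The median m satisfies F(m) = 0.5:
1 - e^(-λm) = 0.5
e^(-λm) = 0.5
λm = ln(2)
m = ln(2) / λ

Given m = 0.2697:
λ = ln(2) / 0.2697 = 0.693147 / 0.2697 = 2.5701

Verification: ln(2) / 2.5701 = 0.2697 ✓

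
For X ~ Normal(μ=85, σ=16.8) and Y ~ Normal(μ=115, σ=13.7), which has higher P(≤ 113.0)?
X has higher probability (P(X ≤ 113.0) = 0.9522 > P(Y ≤ 113.0) = 0.4420)

Compute P(≤ 113.0) for each distribution:

X ~ Normal(μ=85, σ=16.8):
P(X ≤ 113.0) = 0.9522

Y ~ Normal(μ=115, σ=13.7):
P(Y ≤ 113.0) = 0.4420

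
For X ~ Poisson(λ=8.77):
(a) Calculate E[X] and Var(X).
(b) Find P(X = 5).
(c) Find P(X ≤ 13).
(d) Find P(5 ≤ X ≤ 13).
(a) E[X] = 8.7700, Var(X) = 8.7700
(b) P(X = 5) = 0.067151
(c) P(X ≤ 13) = 0.937148
(d) P(5 ≤ X ≤ 13) = 0.873911

We have X ~ Poisson(λ=8.77).

(a) Moments:
E[X] = 8.7700
Var(X) = 8.7700
σ = √Var(X) = 2.9614

(b) Point probability using PMF:
P(X = 5) = 0.067151

(c) Cumulative probability using CDF:
P(X ≤ 13) = F(13) = 0.937148

(d) Range probability:
P(5 ≤ X ≤ 13) = P(X ≤ 13) - P(X ≤ 4)
                   = F(13) - F(4)
                   = 0.937148 - 0.063237
                   = 0.873911

This means approximately 87.4% of outcomes fall in the interval [5, 13].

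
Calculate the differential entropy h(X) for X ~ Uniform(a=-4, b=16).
2.9957 nats

We have X ~ Uniform(a=-4, b=16).

The differential entropy measures the uncertainty or information content of the distribution.

For a Uniform distribution with a=-4, b=16:
h(X) = 2.9957 nats

(In bits, this would be 4.3219 bits.)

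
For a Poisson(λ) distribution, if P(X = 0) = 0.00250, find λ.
λ = 5.9915

For a Poisson(λ) distribution, the PMF at 0 is:
P(X = 0) = λ^0 e^(-λ) / 0! = e^(-λ)

Given P(X = 0) = 0.00250:
e^(-λ) = 0.00250
-λ = ln(0.00250)
λ = -ln(0.00250) = 5.9915

Verification: e^(-5.9915) = 0.00250 ✓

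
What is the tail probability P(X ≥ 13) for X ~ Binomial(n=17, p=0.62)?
0.164017

We have X ~ Binomial(n=17, p=0.62).

For discrete distributions, P(X ≥ 13) = 1 - P(X ≤ 12).

P(X ≤ 12) = 0.835983
P(X ≥ 13) = 1 - 0.835983 = 0.164017

So there's approximately a 16.4% chance that X is at least 13.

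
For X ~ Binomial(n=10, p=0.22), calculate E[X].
2.2000

We have X ~ Binomial(n=10, p=0.22).

For a Binomial distribution with n=10, p=0.22:
E[X] = 2.2000

This is the expected (average) value of X.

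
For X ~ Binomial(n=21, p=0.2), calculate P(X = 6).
0.122192

We have X ~ Binomial(n=21, p=0.2).

For a Binomial distribution, the PMF gives us the probability of each outcome.

Using the PMF formula:
P(X = 6) = 0.122192

Rounded to 4 decimal places: 0.1222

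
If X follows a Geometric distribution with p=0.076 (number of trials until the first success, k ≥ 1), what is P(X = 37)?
0.004416

We have X ~ Geometric(p=0.076) (number of trials until the first success, k ≥ 1).

For a Geometric distribution, the PMF gives us the probability of each outcome.

Using the PMF formula:
P(X = 37) = 0.004416

Rounded to 4 decimal places: 0.0044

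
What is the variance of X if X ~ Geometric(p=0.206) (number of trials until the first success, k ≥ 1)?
18.7105

We have X ~ Geometric(p=0.206) (number of trials until the first success, k ≥ 1).

For a Geometric distribution with p=0.206 (number of trials until the first success, k ≥ 1):
Var(X) = 18.7105

The variance measures the spread of the distribution around the mean.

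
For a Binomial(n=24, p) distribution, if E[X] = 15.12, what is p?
p = 0.63

For a Binomial(n, p) distribution:
E[X] = n × p

Given n = 24 and E[X] = 15.12:
15.12 = 24 × p
p = 15.12 / 24 = 0.63

Verification: Binomial(24, 0.63) has E[X] = 15.12 ✓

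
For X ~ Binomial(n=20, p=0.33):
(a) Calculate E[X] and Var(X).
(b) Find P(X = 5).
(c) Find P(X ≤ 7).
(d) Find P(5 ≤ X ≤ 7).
(a) E[X] = 6.6000, Var(X) = 4.4220
(b) P(X = 5) = 0.149326
(c) P(X ≤ 7) = 0.673249
(d) P(5 ≤ X ≤ 7) = 0.514325

We have X ~ Binomial(n=20, p=0.33).

(a) Moments:
E[X] = 6.6000
Var(X) = 4.4220
σ = √Var(X) = 2.1029

(b) Point probability using PMF:
P(X = 5) = 0.149326

(c) Cumulative probability using CDF:
P(X ≤ 7) = F(7) = 0.673249

(d) Range probability:
P(5 ≤ X ≤ 7) = P(X ≤ 7) - P(X ≤ 4)
                   = F(7) - F(4)
                   = 0.673249 - 0.158924
                   = 0.514325

This means approximately 51.4% of outcomes fall in the interval [5, 7].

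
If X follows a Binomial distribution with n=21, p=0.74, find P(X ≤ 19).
0.984968

We have X ~ Binomial(n=21, p=0.74).

The CDF gives us P(X ≤ k).

Using the CDF:
P(X ≤ 19) = 0.984968

This means there's approximately a 98.5% chance that X is at most 19.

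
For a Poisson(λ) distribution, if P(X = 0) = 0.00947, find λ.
λ = 4.6596

For a Poisson(λ) distribution, the PMF at 0 is:
P(X = 0) = λ^0 e^(-λ) / 0! = e^(-λ)

Given P(X = 0) = 0.00947:
e^(-λ) = 0.00947
-λ = ln(0.00947)
λ = -ln(0.00947) = 4.6596

Verification: e^(-4.6596) = 0.00947 ✓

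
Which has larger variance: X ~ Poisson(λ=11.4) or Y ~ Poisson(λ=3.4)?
X has larger variance (11.4000 > 3.4000)

Compute the variance for each distribution:

X ~ Poisson(λ=11.4):
Var(X) = 11.4000

Y ~ Poisson(λ=3.4):
Var(Y) = 3.4000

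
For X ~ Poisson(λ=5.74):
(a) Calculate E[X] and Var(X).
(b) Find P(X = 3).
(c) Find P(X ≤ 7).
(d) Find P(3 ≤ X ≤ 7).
(a) E[X] = 5.7400, Var(X) = 5.7400
(b) P(X = 3) = 0.101329
(c) P(X ≤ 7) = 0.778934
(d) P(3 ≤ X ≤ 7) = 0.704307

We have X ~ Poisson(λ=5.74).

(a) Moments:
E[X] = 5.7400
Var(X) = 5.7400
σ = √Var(X) = 2.3958

(b) Point probability using PMF:
P(X = 3) = 0.101329

(c) Cumulative probability using CDF:
P(X ≤ 7) = F(7) = 0.778934

(d) Range probability:
P(3 ≤ X ≤ 7) = P(X ≤ 7) - P(X ≤ 2)
                   = F(7) - F(2)
                   = 0.778934 - 0.074627
                   = 0.704307

This means approximately 70.4% of outcomes fall in the interval [3, 7].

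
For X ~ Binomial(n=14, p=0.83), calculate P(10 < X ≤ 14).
0.796204

We have X ~ Binomial(n=14, p=0.83).

To find P(10 < X ≤ 14), we use:
P(10 < X ≤ 14) = P(X ≤ 14) - P(X ≤ 10)
                 = F(14) - F(10)
                 = 1.000000 - 0.203796
                 = 0.796204

So there's approximately a 79.6% chance that X falls in this range.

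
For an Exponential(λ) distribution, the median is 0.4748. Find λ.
λ = 1.4599

For X ~ Exponential(λ), the CDF is F(x) = 1 - e^(-λx).
The median m satisfies F(m) = 0.5:
1 - e^(-λm) = 0.5
e^(-λm) = 0.5
λm = ln(2)
m = ln(2) / λ

Given m = 0.4748:
λ = ln(2) / 0.4748 = 0.693147 / 0.4748 = 1.4599

Verification: ln(2) / 1.4599 = 0.4748 ✓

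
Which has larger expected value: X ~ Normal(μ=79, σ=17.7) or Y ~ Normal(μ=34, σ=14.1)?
X has larger mean (79.0000 > 34.0000)

Compute the expected value for each distribution:

X ~ Normal(μ=79, σ=17.7):
E[X] = 79.0000

Y ~ Normal(μ=34, σ=14.1):
E[Y] = 34.0000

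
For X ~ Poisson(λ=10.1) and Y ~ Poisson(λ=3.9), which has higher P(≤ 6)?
Y has higher probability (P(Y ≤ 6) = 0.8995 > P(X ≤ 6) = 0.1240)

Compute P(≤ 6) for each distribution:

X ~ Poisson(λ=10.1):
P(X ≤ 6) = 0.1240

Y ~ Poisson(λ=3.9):
P(Y ≤ 6) = 0.8995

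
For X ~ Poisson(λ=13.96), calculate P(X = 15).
0.098635

We have X ~ Poisson(λ=13.96).

For a Poisson distribution, the PMF gives us the probability of each outcome.

Using the PMF formula:
P(X = 15) = 0.098635

Rounded to 4 decimal places: 0.0986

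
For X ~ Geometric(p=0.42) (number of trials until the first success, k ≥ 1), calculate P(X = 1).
0.420000

We have X ~ Geometric(p=0.42) (number of trials until the first success, k ≥ 1).

For a Geometric distribution, the PMF gives us the probability of each outcome.

Using the PMF formula:
P(X = 1) = 0.420000

Rounded to 4 decimal places: 0.4200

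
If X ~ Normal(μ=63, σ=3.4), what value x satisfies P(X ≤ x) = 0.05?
57.4075

We have X ~ Normal(μ=63, σ=3.4).

We want to find x such that P(X ≤ x) = 0.05.

This is the 5th percentile, which means 5% of values fall below this point.

Using the inverse CDF (quantile function):
x = F⁻¹(0.05) = 57.4075

Verification: P(X ≤ 57.4075) = 0.05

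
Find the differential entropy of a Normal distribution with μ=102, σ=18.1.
4.3149 nats

We have X ~ Normal(μ=102, σ=18.1).

The differential entropy measures the uncertainty or information content of the distribution.

For a Normal distribution with μ=102, σ=18.1:
h(X) = 4.3149 nats

(In bits, this would be 6.2250 bits.)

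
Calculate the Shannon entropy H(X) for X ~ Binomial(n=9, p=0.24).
1.6424 nats

We have X ~ Binomial(n=9, p=0.24).

The Shannon entropy measures the uncertainty or information content of the distribution.

For a Binomial distribution with n=9, p=0.24:
H(X) = 1.6424 nats

(In bits, this would be 2.3696 bits.)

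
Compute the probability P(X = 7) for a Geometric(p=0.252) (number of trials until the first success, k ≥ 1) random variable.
0.044138

We have X ~ Geometric(p=0.252) (number of trials until the first success, k ≥ 1).

For a Geometric distribution, the PMF gives us the probability of each outcome.

Using the PMF formula:
P(X = 7) = 0.044138

Rounded to 4 decimal places: 0.0441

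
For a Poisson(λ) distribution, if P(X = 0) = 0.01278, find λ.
λ = 4.3599

For a Poisson(λ) distribution, the PMF at 0 is:
P(X = 0) = λ^0 e^(-λ) / 0! = e^(-λ)

Given P(X = 0) = 0.01278:
e^(-λ) = 0.01278
-λ = ln(0.01278)
λ = -ln(0.01278) = 4.3599

Verification: e^(-4.3599) = 0.01278 ✓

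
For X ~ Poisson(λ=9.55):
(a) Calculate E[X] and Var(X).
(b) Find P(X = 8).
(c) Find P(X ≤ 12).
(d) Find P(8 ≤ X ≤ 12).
(a) E[X] = 9.5500, Var(X) = 9.5500
(b) P(X = 8) = 0.122178
(c) P(X ≤ 12) = 0.832180
(d) P(8 ≤ X ≤ 12) = 0.568668

We have X ~ Poisson(λ=9.55).

(a) Moments:
E[X] = 9.5500
Var(X) = 9.5500
σ = √Var(X) = 3.0903

(b) Point probability using PMF:
P(X = 8) = 0.122178

(c) Cumulative probability using CDF:
P(X ≤ 12) = F(12) = 0.832180

(d) Range probability:
P(8 ≤ X ≤ 12) = P(X ≤ 12) - P(X ≤ 7)
                   = F(12) - F(7)
                   = 0.832180 - 0.263512
                   = 0.568668

This means approximately 56.9% of outcomes fall in the interval [8, 12].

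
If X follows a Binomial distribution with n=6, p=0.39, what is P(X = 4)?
0.129125

We have X ~ Binomial(n=6, p=0.39).

For a Binomial distribution, the PMF gives us the probability of each outcome.

Using the PMF formula:
P(X = 4) = 0.129125

Rounded to 4 decimal places: 0.1291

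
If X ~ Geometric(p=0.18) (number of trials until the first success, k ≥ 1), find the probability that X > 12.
0.092420

We have X ~ Geometric(p=0.18) (number of trials until the first success, k ≥ 1).

P(X > 12) = 1 - P(X ≤ 12)
                = 1 - F(12)
                = 1 - 0.907580
                = 0.092420

So there's approximately a 9.2% chance that X exceeds 12.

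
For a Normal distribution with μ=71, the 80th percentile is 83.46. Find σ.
σ = 14.8048

For X ~ Normal(μ, σ), the p-th percentile satisfies x = μ + z_p × σ,
where z_p = Φ⁻¹(p) is the standard normal quantile.

Step 1: z_{0.8} = Φ⁻¹(0.8) = 0.8416

Step 2: Solve for σ:
83.46 = 71 + 0.8416 × σ
σ = (83.46 - 71) / 0.8416
σ = 12.46 / 0.8416
σ = 14.8048

Verification: μ + z × σ = 71 + 0.8416 × 14.8048 = 83.46 ✓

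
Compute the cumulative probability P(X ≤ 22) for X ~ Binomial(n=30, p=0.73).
0.585347

We have X ~ Binomial(n=30, p=0.73).

The CDF gives us P(X ≤ k).

Using the CDF:
P(X ≤ 22) = 0.585347

This means there's approximately a 58.5% chance that X is at most 22.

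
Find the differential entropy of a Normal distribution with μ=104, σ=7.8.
3.4731 nats

We have X ~ Normal(μ=104, σ=7.8).

The differential entropy measures the uncertainty or information content of the distribution.

For a Normal distribution with μ=104, σ=7.8:
h(X) = 3.4731 nats

(In bits, this would be 5.0106 bits.)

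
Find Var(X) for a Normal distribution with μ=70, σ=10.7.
114.4900

We have X ~ Normal(μ=70, σ=10.7).

For a Normal distribution with μ=70, σ=10.7:
Var(X) = 114.4900

The variance measures the spread of the distribution around the mean.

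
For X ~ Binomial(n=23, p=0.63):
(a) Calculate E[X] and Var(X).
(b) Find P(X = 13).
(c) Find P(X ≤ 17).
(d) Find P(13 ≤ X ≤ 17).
(a) E[X] = 14.4900, Var(X) = 5.3613
(b) P(X = 13) = 0.135486
(c) P(X ≤ 17) = 0.906244
(d) P(13 ≤ X ≤ 17) = 0.712413

We have X ~ Binomial(n=23, p=0.63).

(a) Moments:
E[X] = 14.4900
Var(X) = 5.3613
σ = √Var(X) = 2.3154

(b) Point probability using PMF:
P(X = 13) = 0.135486

(c) Cumulative probability using CDF:
P(X ≤ 17) = F(17) = 0.906244

(d) Range probability:
P(13 ≤ X ≤ 17) = P(X ≤ 17) - P(X ≤ 12)
                   = F(17) - F(12)
                   = 0.906244 - 0.193831
                   = 0.712413

This means approximately 71.2% of outcomes fall in the interval [13, 17].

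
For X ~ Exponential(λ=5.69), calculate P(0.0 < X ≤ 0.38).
0.884928

We have X ~ Exponential(λ=5.69).

To find P(0.0 < X ≤ 0.38), we use:
P(0.0 < X ≤ 0.38) = P(X ≤ 0.38) - P(X ≤ 0.0)
                 = F(0.38) - F(0.0)
                 = 0.884928 - 0.000000
                 = 0.884928

So there's approximately a 88.5% chance that X falls in this range.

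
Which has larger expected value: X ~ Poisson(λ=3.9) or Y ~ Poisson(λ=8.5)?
Y has larger mean (8.5000 > 3.9000)

Compute the expected value for each distribution:

X ~ Poisson(λ=3.9):
E[X] = 3.9000

Y ~ Poisson(λ=8.5):
E[Y] = 8.5000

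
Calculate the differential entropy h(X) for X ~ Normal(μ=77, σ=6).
3.2107 nats

We have X ~ Normal(μ=77, σ=6).

The differential entropy measures the uncertainty or information content of the distribution.

For a Normal distribution with μ=77, σ=6:
h(X) = 3.2107 nats

(In bits, this would be 4.6321 bits.)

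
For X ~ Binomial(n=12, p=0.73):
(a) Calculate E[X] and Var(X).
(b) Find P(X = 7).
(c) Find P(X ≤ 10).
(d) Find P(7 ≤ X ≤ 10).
(a) E[X] = 8.7600, Var(X) = 2.3652
(b) P(X = 7) = 0.125546
(c) P(X ≤ 10) = 0.875451
(d) P(7 ≤ X ≤ 10) = 0.799402

We have X ~ Binomial(n=12, p=0.73).

(a) Moments:
E[X] = 8.7600
Var(X) = 2.3652
σ = √Var(X) = 1.5379

(b) Point probability using PMF:
P(X = 7) = 0.125546

(c) Cumulative probability using CDF:
P(X ≤ 10) = F(10) = 0.875451

(d) Range probability:
P(7 ≤ X ≤ 10) = P(X ≤ 10) - P(X ≤ 6)
                   = F(10) - F(6)
                   = 0.875451 - 0.076049
                   = 0.799402

This means approximately 79.9% of outcomes fall in the interval [7, 10].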